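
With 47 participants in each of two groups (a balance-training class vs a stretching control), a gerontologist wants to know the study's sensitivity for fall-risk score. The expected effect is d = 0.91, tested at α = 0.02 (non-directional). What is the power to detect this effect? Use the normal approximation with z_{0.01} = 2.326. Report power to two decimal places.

For two equal groups, power = Φ(d·√(n/2) − z_{α/2}).
d·√(n/2) = 0.91 × √(47/2) = 0.91 × 4.848 = 4.411.
z_β = 4.411 − 2.326 = 2.085.
Power = Φ(2.085) = 0.981.

power ≈ 0.98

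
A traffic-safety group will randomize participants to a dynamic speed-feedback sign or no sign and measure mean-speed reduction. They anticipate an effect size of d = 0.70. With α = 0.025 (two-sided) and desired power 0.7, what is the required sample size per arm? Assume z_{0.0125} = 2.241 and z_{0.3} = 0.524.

For two independent groups with equal n: n = 2·((z_{α/2} + z_β) / d)².
z_{α/2} + z_β = 2.241 + 0.524 = 2.765.
n = 2 × (2.765 / 0.70)² = 2 × 3.950² = 2 × 15.60 = 31.2.
Round up to the next whole participant.

n = 32 per group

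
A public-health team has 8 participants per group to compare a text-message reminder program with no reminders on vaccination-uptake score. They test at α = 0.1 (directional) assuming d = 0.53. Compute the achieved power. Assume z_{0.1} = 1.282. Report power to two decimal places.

power ≈ 0.41

For two equal groups, power = Φ(d·√(n/2) − z_{α}).
d·√(n/2) = 0.53 × √(8/2) = 0.53 × 2.000 = 1.060.
z_β = 1.060 − 1.282 = -0.222.
Power = Φ(-0.222) = 0.412.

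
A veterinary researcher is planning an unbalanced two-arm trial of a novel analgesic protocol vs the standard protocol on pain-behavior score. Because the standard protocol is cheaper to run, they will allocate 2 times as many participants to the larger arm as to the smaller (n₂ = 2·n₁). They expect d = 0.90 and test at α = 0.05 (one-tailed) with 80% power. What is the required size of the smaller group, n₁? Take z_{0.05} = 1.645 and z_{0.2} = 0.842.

n₁ = 12

With allocation ratio k = n₂/n₁ = 2, Var(x̄₁−x̄₂) = σ²(1/n₁ + 1/(k·n₁)) = σ²·(k+1)/(k·n₁).
So n₁ = (1 + 1/k)·((z_{α} + z_β)/d)² = 1.500 × (2.487/0.90)².
n₁ = 1.500 × 7.64 = 11.5.
Round up: n₁ = 12, giving n₂ = 2 × 12 = 24.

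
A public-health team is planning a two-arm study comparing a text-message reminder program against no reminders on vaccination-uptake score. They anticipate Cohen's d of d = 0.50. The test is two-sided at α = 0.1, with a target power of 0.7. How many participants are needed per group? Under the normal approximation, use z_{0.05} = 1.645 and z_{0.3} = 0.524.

For two independent groups with equal n: n = 2·((z_{α/2} + z_β) / d)².
z_{α/2} + z_β = 1.645 + 0.524 = 2.169.
n = 2 × (2.169 / 0.50)² = 2 × 4.338² = 2 × 18.82 = 37.6.
Round up to the next whole participant.

n = 38 per group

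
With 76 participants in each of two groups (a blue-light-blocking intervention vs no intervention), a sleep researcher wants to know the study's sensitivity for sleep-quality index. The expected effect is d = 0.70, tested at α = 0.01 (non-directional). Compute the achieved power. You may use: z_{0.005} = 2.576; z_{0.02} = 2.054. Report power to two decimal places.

For two equal groups, power = Φ(d·√(n/2) − z_{α/2}).
d·√(n/2) = 0.70 × √(76/2) = 0.70 × 6.164 = 4.315.
z_β = 4.315 − 2.576 = 1.739.
Power = Φ(1.739) = 0.959.

power ≈ 0.96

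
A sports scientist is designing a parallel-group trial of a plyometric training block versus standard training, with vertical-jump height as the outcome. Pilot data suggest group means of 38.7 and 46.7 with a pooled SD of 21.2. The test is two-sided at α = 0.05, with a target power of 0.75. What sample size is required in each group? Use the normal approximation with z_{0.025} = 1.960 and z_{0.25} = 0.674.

n = 98 per group

Cohen's d = |M₁ − M₂| / SD_pooled = |38.7 − 46.7| / 21.2 = 8.0 / 21.2 = 0.377.
For two independent groups with equal n: n = 2·((z_{α/2} + z_β) / d)².
z_{α/2} + z_β = 1.960 + 0.674 = 2.634.
n = 2 × (2.634 / 0.377)² = 2 × 6.987² = 2 × 48.81 = 97.6.
Round up to the next whole participant.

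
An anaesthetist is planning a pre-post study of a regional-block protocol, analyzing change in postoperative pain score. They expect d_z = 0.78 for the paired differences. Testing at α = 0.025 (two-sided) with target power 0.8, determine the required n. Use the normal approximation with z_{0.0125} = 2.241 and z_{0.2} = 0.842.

n = 16 pairs

For a paired (one-sample on differences) test: n = ((z_{α/2} + z_β) / d)².
z_{α/2} + z_β = 2.241 + 0.842 = 3.083.
n = (3.083 / 0.78)² = 3.953² = 15.62.
Round up.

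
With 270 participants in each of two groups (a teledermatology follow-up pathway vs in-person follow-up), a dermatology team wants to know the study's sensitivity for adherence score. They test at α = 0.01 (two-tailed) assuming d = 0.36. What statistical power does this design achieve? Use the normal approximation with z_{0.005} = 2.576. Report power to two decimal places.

power ≈ 0.95

For two equal groups, power = Φ(d·√(n/2) − z_{α/2}).
d·√(n/2) = 0.36 × √(270/2) = 0.36 × 11.619 = 4.183.
z_β = 4.183 − 2.576 = 1.607.
Power = Φ(1.607) = 0.946.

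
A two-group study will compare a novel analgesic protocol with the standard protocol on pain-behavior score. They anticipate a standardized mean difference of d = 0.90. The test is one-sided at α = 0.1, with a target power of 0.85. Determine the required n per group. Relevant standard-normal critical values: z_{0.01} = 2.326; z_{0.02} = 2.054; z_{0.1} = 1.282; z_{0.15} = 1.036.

n = 14 per group

For two independent groups with equal n: n = 2·((z_{α} + z_β) / d)².
z_{α} + z_β = 1.282 + 1.036 = 2.318.
n = 2 × (2.318 / 0.90)² = 2 × 2.576² = 2 × 6.63 = 13.3.
Round up to the next whole participant.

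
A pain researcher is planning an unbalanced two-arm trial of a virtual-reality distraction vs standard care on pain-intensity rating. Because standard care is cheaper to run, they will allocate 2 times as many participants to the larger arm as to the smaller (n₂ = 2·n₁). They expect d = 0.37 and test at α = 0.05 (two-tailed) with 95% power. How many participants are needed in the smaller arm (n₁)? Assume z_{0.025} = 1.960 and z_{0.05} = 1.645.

With allocation ratio k = n₂/n₁ = 2, Var(x̄₁−x̄₂) = σ²(1/n₁ + 1/(k·n₁)) = σ²·(k+1)/(k·n₁).
So n₁ = (1 + 1/k)·((z_{α/2} + z_β)/d)² = 1.500 × (3.605/0.37)².
n₁ = 1.500 × 94.93 = 142.4.
Round up: n₁ = 143, giving n₂ = 2 × 143 = 286.

n₁ = 143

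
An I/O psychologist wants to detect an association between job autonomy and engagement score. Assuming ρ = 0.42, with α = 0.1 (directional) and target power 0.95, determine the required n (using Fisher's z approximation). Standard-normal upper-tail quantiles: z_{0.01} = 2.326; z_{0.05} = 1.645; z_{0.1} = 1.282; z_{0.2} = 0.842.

Fisher's z: C = ½·ln((1+r)/(1−r)) = ½·ln(2.4483) = 0.4477.
n = ((z_{α} + z_β)/C)² + 3.
(1.282 + 1.645) / 0.4477 = 2.927 / 0.4477 = 6.538.
n = 6.538² + 3 = 42.74 + 3 = 45.7.
Round up.

n = 46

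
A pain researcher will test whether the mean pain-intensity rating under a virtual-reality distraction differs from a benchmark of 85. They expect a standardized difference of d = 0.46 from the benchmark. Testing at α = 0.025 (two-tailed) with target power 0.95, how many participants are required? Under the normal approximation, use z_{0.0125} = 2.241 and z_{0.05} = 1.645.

For a one-sample test: n = ((z_{α/2} + z_β) / d)².
z_{α/2} + z_β = 2.241 + 1.645 = 3.886.
n = (3.886 / 0.46)² = 8.448² = 71.37.
Round up.

n = 72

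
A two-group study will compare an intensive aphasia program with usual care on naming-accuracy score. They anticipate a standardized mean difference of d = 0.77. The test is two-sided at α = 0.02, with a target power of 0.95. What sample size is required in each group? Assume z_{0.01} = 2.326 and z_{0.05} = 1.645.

n = 54 per group

For two independent groups with equal n: n = 2·((z_{α/2} + z_β) / d)².
z_{α/2} + z_β = 2.326 + 1.645 = 3.971.
n = 2 × (3.971 / 0.77)² = 2 × 5.157² = 2 × 26.60 = 53.2.
Round up to the next whole participant.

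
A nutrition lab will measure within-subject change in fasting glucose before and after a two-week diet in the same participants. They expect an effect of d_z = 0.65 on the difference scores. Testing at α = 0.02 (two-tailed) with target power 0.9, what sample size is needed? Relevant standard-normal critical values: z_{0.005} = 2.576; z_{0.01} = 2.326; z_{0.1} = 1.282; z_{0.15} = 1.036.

n = 31 pairs

For a paired (one-sample on differences) test: n = ((z_{α/2} + z_β) / d)².
z_{α/2} + z_β = 2.326 + 1.282 = 3.608.
n = (3.608 / 0.65)² = 5.551² = 30.81.
Round up.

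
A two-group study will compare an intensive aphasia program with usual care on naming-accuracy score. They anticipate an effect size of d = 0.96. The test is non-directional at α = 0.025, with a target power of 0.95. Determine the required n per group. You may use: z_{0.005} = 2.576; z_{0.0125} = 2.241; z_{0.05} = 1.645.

n = 33 per group

For two independent groups with equal n: n = 2·((z_{α/2} + z_β) / d)².
z_{α/2} + z_β = 2.241 + 1.645 = 3.886.
n = 2 × (3.886 / 0.96)² = 2 × 4.048² = 2 × 16.39 = 32.8.
Round up to the next whole participant.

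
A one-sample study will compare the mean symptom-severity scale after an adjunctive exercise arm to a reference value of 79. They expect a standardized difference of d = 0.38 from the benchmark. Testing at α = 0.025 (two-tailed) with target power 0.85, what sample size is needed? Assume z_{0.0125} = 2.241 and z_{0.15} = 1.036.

n = 75

For a one-sample test: n = ((z_{α/2} + z_β) / d)².
z_{α/2} + z_β = 2.241 + 1.036 = 3.277.
n = (3.277 / 0.38)² = 8.624² = 74.37.
Round up.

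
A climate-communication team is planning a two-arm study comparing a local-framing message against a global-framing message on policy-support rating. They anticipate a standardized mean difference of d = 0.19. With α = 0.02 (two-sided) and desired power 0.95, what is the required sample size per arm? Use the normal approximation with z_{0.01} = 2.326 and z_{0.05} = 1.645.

n = 874 per group

For two independent groups with equal n: n = 2·((z_{α/2} + z_β) / d)².
z_{α/2} + z_β = 2.326 + 1.645 = 3.971.
n = 2 × (3.971 / 0.19)² = 2 × 20.900² = 2 × 436.81 = 873.6.
Round up to the next whole participant.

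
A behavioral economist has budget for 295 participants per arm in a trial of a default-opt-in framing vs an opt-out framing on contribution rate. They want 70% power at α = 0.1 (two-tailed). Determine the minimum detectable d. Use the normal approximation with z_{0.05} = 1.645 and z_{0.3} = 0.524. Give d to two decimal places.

For two independent groups of n = 295 each: d_min = (z_{α/2} + z_β)·√(2/n).
z-sum = 1.645 + 0.524 = 2.169.
d_min = 2.169 × √(2/295) = 2.169 × 0.0823 = 0.179.

d_min ≈ 0.18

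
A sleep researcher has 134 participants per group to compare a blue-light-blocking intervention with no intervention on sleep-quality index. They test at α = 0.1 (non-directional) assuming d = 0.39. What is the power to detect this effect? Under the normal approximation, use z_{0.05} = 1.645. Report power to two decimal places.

power ≈ 0.94

For two equal groups, power = Φ(d·√(n/2) − z_{α/2}).
d·√(n/2) = 0.39 × √(134/2) = 0.39 × 8.185 = 3.192.
z_β = 3.192 − 1.645 = 1.547.
Power = Φ(1.547) = 0.939.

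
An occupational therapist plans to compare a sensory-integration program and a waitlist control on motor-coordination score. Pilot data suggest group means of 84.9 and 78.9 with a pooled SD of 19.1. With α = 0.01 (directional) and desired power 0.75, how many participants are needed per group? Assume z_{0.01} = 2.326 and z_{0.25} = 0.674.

n = 183 per group

Cohen's d = |M₁ − M₂| / SD_pooled = |84.9 − 78.9| / 19.1 = 6.0 / 19.1 = 0.314.
For two independent groups with equal n: n = 2·((z_{α} + z_β) / d)².
z_{α} + z_β = 2.326 + 0.674 = 3.000.
n = 2 × (3.000 / 0.314)² = 2 × 9.554² = 2 × 91.28 = 182.6.
Round up to the next whole participant.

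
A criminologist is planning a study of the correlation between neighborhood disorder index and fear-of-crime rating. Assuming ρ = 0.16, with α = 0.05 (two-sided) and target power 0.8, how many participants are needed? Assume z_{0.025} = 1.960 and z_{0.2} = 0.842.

Fisher's z: C = ½·ln((1+r)/(1−r)) = ½·ln(1.3810) = 0.1614.
n = ((z_{α/2} + z_β)/C)² + 3.
(1.960 + 0.842) / 0.1614 = 2.802 / 0.1614 = 17.361.
n = 17.361² + 3 = 301.39 + 3 = 304.4.
Round up.

n = 305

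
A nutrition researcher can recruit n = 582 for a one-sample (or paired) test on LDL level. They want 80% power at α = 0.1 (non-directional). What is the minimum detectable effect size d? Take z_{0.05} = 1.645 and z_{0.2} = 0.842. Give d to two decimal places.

d_min ≈ 0.10

For a single sample (or paired design) of n = 582: d_min = (z_{α/2} + z_β)/√n.
z-sum = 1.645 + 0.842 = 2.487.
d_min = 2.487 / √582 = 2.487 / 24.125 = 0.103.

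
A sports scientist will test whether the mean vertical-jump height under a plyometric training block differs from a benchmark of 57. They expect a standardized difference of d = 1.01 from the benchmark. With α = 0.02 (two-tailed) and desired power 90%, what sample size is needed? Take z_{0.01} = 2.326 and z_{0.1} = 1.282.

For a one-sample test: n = ((z_{α/2} + z_β) / d)².
z_{α/2} + z_β = 2.326 + 1.282 = 3.608.
n = (3.608 / 1.01)² = 3.572² = 12.76.
Round up.

n = 13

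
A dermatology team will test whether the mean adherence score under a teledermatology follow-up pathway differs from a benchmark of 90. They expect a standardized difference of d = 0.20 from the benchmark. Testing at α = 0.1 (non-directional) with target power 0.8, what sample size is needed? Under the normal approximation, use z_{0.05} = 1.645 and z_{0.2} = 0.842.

For a one-sample test: n = ((z_{α/2} + z_β) / d)².
z_{α/2} + z_β = 1.645 + 0.842 = 2.487.
n = (2.487 / 0.20)² = 12.435² = 154.63.
Round up.

n = 155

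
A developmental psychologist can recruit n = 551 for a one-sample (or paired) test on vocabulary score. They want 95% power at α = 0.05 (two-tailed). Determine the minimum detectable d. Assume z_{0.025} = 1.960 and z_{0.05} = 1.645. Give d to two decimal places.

d_min ≈ 0.15

For a single sample (or paired design) of n = 551: d_min = (z_{α/2} + z_β)/√n.
z-sum = 1.960 + 1.645 = 3.605.
d_min = 3.605 / √551 = 3.605 / 23.473 = 0.154.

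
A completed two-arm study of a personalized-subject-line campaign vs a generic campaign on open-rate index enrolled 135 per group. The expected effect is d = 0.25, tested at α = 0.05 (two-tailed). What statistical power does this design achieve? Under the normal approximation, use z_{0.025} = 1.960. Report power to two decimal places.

For two equal groups, power = Φ(d·√(n/2) − z_{α/2}).
d·√(n/2) = 0.25 × √(135/2) = 0.25 × 8.216 = 2.054.
z_β = 2.054 − 1.960 = 0.094.
Power = Φ(0.094) = 0.537.

power ≈ 0.54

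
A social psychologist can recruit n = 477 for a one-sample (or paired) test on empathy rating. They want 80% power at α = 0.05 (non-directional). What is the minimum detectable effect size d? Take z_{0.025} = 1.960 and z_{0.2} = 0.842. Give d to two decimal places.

For a single sample (or paired design) of n = 477: d_min = (z_{α/2} + z_β)/√n.
z-sum = 1.960 + 0.842 = 2.802.
d_min = 2.802 / √477 = 2.802 / 21.840 = 0.128.

d_min ≈ 0.13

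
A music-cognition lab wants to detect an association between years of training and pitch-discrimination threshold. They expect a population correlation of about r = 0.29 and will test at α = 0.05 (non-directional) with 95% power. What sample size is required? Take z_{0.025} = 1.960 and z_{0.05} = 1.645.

Fisher's z: C = ½·ln((1+r)/(1−r)) = ½·ln(1.8169) = 0.2986.
n = ((z_{α/2} + z_β)/C)² + 3.
(1.960 + 1.645) / 0.2986 = 3.605 / 0.2986 = 12.073.
n = 12.073² + 3 = 145.76 + 3 = 148.8.
Round up.

n = 149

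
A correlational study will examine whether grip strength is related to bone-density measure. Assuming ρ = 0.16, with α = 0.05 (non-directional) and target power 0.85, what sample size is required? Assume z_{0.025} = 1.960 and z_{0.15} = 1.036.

n = 348

Fisher's z: C = ½·ln((1+r)/(1−r)) = ½·ln(1.3810) = 0.1614.
n = ((z_{α/2} + z_β)/C)² + 3.
(1.960 + 1.036) / 0.1614 = 2.996 / 0.1614 = 18.563.
n = 18.563² + 3 = 344.57 + 3 = 347.6.
Round up.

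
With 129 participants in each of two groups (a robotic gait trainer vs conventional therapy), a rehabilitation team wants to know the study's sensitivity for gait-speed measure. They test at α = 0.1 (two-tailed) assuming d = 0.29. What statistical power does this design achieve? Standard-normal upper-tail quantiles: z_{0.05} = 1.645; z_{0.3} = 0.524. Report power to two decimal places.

For two equal groups, power = Φ(d·√(n/2) − z_{α/2}).
d·√(n/2) = 0.29 × √(129/2) = 0.29 × 8.031 = 2.329.
z_β = 2.329 − 1.645 = 0.684.
Power = Φ(0.684) = 0.753.

power ≈ 0.75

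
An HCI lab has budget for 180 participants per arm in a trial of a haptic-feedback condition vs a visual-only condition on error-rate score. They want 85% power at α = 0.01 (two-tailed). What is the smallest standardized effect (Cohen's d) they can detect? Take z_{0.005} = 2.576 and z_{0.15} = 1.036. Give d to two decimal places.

d_min ≈ 0.38

For two independent groups of n = 180 each: d_min = (z_{α/2} + z_β)·√(2/n).
z-sum = 2.576 + 1.036 = 3.612.
d_min = 3.612 × √(2/180) = 3.612 × 0.1054 = 0.381.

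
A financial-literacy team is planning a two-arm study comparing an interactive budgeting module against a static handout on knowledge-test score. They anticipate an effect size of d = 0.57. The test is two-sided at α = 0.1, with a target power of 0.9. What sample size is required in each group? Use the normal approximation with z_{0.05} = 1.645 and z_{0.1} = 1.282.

For two independent groups with equal n: n = 2·((z_{α/2} + z_β) / d)².
z_{α/2} + z_β = 1.645 + 1.282 = 2.927.
n = 2 × (2.927 / 0.57)² = 2 × 5.135² = 2 × 26.37 = 52.7.
Round up to the next whole participant.

n = 53 per group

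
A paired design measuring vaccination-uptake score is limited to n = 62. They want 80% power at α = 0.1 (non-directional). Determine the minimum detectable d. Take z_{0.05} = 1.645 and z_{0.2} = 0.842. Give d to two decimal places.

For a single sample (or paired design) of n = 62: d_min = (z_{α/2} + z_β)/√n.
z-sum = 1.645 + 0.842 = 2.487.
d_min = 2.487 / √62 = 2.487 / 7.874 = 0.316.

d_min ≈ 0.32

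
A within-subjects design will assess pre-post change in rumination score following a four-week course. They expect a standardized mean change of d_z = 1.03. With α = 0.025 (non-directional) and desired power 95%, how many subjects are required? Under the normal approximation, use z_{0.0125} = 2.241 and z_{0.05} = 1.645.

n = 15 pairs

For a paired (one-sample on differences) test: n = ((z_{α/2} + z_β) / d)².
z_{α/2} + z_β = 2.241 + 1.645 = 3.886.
n = (3.886 / 1.03)² = 3.773² = 14.23.
Round up.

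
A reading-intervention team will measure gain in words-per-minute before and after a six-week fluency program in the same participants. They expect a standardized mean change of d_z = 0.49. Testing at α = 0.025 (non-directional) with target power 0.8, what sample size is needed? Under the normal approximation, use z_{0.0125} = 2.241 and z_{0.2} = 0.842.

n = 40 pairs

For a paired (one-sample on differences) test: n = ((z_{α/2} + z_β) / d)².
z_{α/2} + z_β = 2.241 + 0.842 = 3.083.
n = (3.083 / 0.49)² = 6.292² = 39.59.
Round up.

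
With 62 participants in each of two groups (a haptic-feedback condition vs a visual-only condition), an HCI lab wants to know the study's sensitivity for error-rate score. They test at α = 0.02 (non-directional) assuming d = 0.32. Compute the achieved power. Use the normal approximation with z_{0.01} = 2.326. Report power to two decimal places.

For two equal groups, power = Φ(d·√(n/2) − z_{α/2}).
d·√(n/2) = 0.32 × √(62/2) = 0.32 × 5.568 = 1.782.
z_β = 1.782 − 2.326 = -0.544.
Power = Φ(-0.544) = 0.293.

power ≈ 0.29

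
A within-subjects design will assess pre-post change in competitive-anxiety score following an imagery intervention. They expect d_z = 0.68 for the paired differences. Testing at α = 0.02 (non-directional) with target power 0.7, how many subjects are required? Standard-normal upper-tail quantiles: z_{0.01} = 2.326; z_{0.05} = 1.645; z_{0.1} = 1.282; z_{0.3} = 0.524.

n = 18 pairs

For a paired (one-sample on differences) test: n = ((z_{α/2} + z_β) / d)².
z_{α/2} + z_β = 2.326 + 0.524 = 2.850.
n = (2.850 / 0.68)² = 4.191² = 17.57.
Round up.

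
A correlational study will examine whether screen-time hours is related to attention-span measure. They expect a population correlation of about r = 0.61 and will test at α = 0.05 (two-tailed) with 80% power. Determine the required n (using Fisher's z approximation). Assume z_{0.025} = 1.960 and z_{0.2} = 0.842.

Fisher's z: C = ½·ln((1+r)/(1−r)) = ½·ln(4.1282) = 0.7089.
n = ((z_{α/2} + z_β)/C)² + 3.
(1.960 + 0.842) / 0.7089 = 2.802 / 0.7089 = 3.953.
n = 3.953² + 3 = 15.62 + 3 = 18.6.
Round up.

n = 19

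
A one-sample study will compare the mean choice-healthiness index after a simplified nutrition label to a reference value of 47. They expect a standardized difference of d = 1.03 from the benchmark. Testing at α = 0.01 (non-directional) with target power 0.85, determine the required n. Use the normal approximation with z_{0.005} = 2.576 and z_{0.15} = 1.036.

For a one-sample test: n = ((z_{α/2} + z_β) / d)².
z_{α/2} + z_β = 2.576 + 1.036 = 3.612.
n = (3.612 / 1.03)² = 3.507² = 12.30.
Round up.

n = 13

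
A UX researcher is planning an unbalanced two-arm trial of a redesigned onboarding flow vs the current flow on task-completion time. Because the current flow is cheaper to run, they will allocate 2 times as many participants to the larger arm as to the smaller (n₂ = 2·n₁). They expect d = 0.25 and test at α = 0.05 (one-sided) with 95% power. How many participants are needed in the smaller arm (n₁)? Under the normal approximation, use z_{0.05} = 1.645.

With allocation ratio k = n₂/n₁ = 2, Var(x̄₁−x̄₂) = σ²(1/n₁ + 1/(k·n₁)) = σ²·(k+1)/(k·n₁).
So n₁ = (1 + 1/k)·((z_{α} + z_β)/d)² = 1.500 × (3.290/0.25)².
n₁ = 1.500 × 173.19 = 259.8.
Round up: n₁ = 260, giving n₂ = 2 × 260 = 520.

n₁ = 260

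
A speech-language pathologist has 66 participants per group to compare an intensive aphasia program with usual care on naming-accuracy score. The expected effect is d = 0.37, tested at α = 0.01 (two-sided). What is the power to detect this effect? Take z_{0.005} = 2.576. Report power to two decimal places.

For two equal groups, power = Φ(d·√(n/2) − z_{α/2}).
d·√(n/2) = 0.37 × √(66/2) = 0.37 × 5.745 = 2.125.
z_β = 2.125 − 2.576 = -0.451.
Power = Φ(-0.451) = 0.326.

power ≈ 0.33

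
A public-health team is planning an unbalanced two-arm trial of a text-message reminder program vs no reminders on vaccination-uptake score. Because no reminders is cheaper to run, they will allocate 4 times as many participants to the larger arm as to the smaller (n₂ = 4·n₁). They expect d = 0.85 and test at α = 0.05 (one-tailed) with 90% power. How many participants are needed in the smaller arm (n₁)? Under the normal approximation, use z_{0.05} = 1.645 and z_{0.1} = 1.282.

n₁ = 15

With allocation ratio k = n₂/n₁ = 4, Var(x̄₁−x̄₂) = σ²(1/n₁ + 1/(k·n₁)) = σ²·(k+1)/(k·n₁).
So n₁ = (1 + 1/k)·((z_{α} + z_β)/d)² = 1.250 × (2.927/0.85)².
n₁ = 1.250 × 11.86 = 14.8.
Round up: n₁ = 15, giving n₂ = 4 × 15 = 60.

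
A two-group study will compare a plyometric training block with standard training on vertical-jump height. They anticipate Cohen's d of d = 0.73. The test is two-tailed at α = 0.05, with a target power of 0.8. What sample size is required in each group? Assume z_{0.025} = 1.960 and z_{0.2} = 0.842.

For two independent groups with equal n: n = 2·((z_{α/2} + z_β) / d)².
z_{α/2} + z_β = 1.960 + 0.842 = 2.802.
n = 2 × (2.802 / 0.73)² = 2 × 3.838² = 2 × 14.73 = 29.5.
Round up to the next whole participant.

n = 30 per group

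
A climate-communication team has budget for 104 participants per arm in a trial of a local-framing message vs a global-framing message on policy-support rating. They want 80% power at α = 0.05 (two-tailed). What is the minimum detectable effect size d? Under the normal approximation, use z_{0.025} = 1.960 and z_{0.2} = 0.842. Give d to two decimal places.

For two independent groups of n = 104 each: d_min = (z_{α/2} + z_β)·√(2/n).
z-sum = 1.960 + 0.842 = 2.802.
d_min = 2.802 × √(2/104) = 2.802 × 0.1387 = 0.389.

d_min ≈ 0.39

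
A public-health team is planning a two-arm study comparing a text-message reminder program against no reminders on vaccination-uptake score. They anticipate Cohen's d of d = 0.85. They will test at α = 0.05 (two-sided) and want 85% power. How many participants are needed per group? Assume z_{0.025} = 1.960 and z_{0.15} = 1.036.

For two independent groups with equal n: n = 2·((z_{α/2} + z_β) / d)².
z_{α/2} + z_β = 1.960 + 1.036 = 2.996.
n = 2 × (2.996 / 0.85)² = 2 × 3.525² = 2 × 12.42 = 24.8.
Round up to the next whole participant.

n = 25 per group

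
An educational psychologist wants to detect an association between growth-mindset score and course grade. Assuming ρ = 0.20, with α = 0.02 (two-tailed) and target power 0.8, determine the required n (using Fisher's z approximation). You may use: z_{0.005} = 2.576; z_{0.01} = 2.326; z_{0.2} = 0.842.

n = 248

Fisher's z: C = ½·ln((1+r)/(1−r)) = ½·ln(1.5000) = 0.2027.
n = ((z_{α/2} + z_β)/C)² + 3.
(2.326 + 0.842) / 0.2027 = 3.168 / 0.2027 = 15.629.
n = 15.629² + 3 = 244.27 + 3 = 247.3.
Round up.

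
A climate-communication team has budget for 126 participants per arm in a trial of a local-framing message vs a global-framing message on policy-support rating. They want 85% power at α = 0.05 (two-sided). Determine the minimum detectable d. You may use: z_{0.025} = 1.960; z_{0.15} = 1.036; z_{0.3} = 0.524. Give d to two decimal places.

For two independent groups of n = 126 each: d_min = (z_{α/2} + z_β)·√(2/n).
z-sum = 1.960 + 1.036 = 2.996.
d_min = 2.996 × √(2/126) = 2.996 × 0.1260 = 0.377.

d_min ≈ 0.38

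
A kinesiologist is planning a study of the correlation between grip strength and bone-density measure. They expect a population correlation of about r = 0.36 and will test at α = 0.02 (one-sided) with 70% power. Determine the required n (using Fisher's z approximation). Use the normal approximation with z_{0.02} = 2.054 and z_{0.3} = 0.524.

n = 50

Fisher's z: C = ½·ln((1+r)/(1−r)) = ½·ln(2.1250) = 0.3769.
n = ((z_{α} + z_β)/C)² + 3.
(2.054 + 0.524) / 0.3769 = 2.578 / 0.3769 = 6.840.
n = 6.840² + 3 = 46.79 + 3 = 49.8.
Round up.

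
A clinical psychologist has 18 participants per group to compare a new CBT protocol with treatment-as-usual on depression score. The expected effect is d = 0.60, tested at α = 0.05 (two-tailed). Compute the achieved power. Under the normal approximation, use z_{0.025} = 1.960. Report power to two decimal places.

For two equal groups, power = Φ(d·√(n/2) − z_{α/2}).
d·√(n/2) = 0.60 × √(18/2) = 0.60 × 3.000 = 1.800.
z_β = 1.800 − 1.960 = -0.160.
Power = Φ(-0.160) = 0.436.

power ≈ 0.44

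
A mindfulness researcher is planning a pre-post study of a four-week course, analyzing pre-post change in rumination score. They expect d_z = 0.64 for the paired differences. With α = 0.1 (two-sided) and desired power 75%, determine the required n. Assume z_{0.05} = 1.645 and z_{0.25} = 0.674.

For a paired (one-sample on differences) test: n = ((z_{α/2} + z_β) / d)².
z_{α/2} + z_β = 1.645 + 0.674 = 2.319.
n = (2.319 / 0.64)² = 3.623² = 13.13.
Round up.

n = 14 pairs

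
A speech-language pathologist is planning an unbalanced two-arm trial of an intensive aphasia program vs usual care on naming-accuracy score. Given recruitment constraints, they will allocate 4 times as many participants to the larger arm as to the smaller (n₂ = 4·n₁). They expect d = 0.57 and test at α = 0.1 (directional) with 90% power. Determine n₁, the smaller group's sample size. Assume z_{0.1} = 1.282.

n₁ = 26

With allocation ratio k = n₂/n₁ = 4, Var(x̄₁−x̄₂) = σ²(1/n₁ + 1/(k·n₁)) = σ²·(k+1)/(k·n₁).
So n₁ = (1 + 1/k)·((z_{α} + z_β)/d)² = 1.250 × (2.564/0.57)².
n₁ = 1.250 × 20.23 = 25.3.
Round up: n₁ = 26, giving n₂ = 4 × 26 = 104.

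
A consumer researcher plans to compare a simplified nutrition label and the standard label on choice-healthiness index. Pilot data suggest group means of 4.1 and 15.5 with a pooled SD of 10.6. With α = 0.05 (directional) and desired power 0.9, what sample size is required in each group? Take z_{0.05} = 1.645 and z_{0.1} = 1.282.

Cohen's d = |M₁ − M₂| / SD_pooled = |4.1 − 15.5| / 10.6 = 11.4 / 10.6 = 1.075.
For two independent groups with equal n: n = 2·((z_{α} + z_β) / d)².
z_{α} + z_β = 1.645 + 1.282 = 2.927.
n = 2 × (2.927 / 1.075)² = 2 × 2.723² = 2 × 7.41 = 14.8.
Round up to the next whole participant.

n = 15 per group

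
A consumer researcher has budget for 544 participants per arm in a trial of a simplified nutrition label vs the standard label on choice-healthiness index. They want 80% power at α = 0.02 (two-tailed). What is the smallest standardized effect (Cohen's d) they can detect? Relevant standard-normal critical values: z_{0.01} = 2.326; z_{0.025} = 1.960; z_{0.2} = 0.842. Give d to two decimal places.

d_min ≈ 0.19

For two independent groups of n = 544 each: d_min = (z_{α/2} + z_β)·√(2/n).
z-sum = 2.326 + 0.842 = 3.168.
d_min = 3.168 × √(2/544) = 3.168 × 0.0606 = 0.192.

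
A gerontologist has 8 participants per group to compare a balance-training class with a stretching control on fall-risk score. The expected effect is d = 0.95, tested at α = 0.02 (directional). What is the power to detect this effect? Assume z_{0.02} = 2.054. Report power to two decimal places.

For two equal groups, power = Φ(d·√(n/2) − z_{α}).
d·√(n/2) = 0.95 × √(8/2) = 0.95 × 2.000 = 1.900.
z_β = 1.900 − 2.054 = -0.154.
Power = Φ(-0.154) = 0.439.

power ≈ 0.44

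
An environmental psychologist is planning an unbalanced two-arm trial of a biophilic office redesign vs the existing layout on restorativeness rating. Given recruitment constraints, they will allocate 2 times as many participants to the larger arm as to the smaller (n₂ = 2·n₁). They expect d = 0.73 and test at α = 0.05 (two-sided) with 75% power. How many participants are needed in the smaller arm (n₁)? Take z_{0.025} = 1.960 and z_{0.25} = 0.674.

n₁ = 20

With allocation ratio k = n₂/n₁ = 2, Var(x̄₁−x̄₂) = σ²(1/n₁ + 1/(k·n₁)) = σ²·(k+1)/(k·n₁).
So n₁ = (1 + 1/k)·((z_{α/2} + z_β)/d)² = 1.500 × (2.634/0.73)².
n₁ = 1.500 × 13.02 = 19.5.
Round up: n₁ = 20, giving n₂ = 2 × 20 = 40.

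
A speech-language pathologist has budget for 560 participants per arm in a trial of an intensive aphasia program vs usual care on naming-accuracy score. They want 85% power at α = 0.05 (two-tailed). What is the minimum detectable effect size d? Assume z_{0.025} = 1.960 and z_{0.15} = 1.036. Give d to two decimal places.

d_min ≈ 0.18

For two independent groups of n = 560 each: d_min = (z_{α/2} + z_β)·√(2/n).
z-sum = 1.960 + 1.036 = 2.996.
d_min = 2.996 × √(2/560) = 2.996 × 0.0598 = 0.179.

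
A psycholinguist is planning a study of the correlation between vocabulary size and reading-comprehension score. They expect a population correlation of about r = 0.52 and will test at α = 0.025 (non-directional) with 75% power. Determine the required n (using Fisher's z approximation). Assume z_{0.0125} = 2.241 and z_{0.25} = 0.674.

Fisher's z: C = ½·ln((1+r)/(1−r)) = ½·ln(3.1667) = 0.5763.
n = ((z_{α/2} + z_β)/C)² + 3.
(2.241 + 0.674) / 0.5763 = 2.915 / 0.5763 = 5.058.
n = 5.058² + 3 = 25.58 + 3 = 28.6.
Round up.

n = 29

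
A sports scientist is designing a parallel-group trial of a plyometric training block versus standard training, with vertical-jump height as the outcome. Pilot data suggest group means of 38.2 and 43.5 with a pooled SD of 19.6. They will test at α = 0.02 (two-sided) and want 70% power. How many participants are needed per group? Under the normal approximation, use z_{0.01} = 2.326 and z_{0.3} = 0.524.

n = 223 per group

Cohen's d = |M₁ − M₂| / SD_pooled = |38.2 − 43.5| / 19.6 = 5.3 / 19.6 = 0.270.
For two independent groups with equal n: n = 2·((z_{α/2} + z_β) / d)².
z_{α/2} + z_β = 2.326 + 0.524 = 2.850.
n = 2 × (2.850 / 0.270)² = 2 × 10.556² = 2 × 111.42 = 222.8.
Round up to the next whole participant.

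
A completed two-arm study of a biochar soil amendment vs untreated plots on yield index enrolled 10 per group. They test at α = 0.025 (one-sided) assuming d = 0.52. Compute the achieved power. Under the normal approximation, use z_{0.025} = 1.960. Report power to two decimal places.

power ≈ 0.21

For two equal groups, power = Φ(d·√(n/2) − z_{α}).
d·√(n/2) = 0.52 × √(10/2) = 0.52 × 2.236 = 1.163.
z_β = 1.163 − 1.960 = -0.797.
Power = Φ(-0.797) = 0.213.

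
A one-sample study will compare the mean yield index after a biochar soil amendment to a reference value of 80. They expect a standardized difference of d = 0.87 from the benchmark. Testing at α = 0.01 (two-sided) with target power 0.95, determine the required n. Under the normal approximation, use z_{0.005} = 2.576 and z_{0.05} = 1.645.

For a one-sample test: n = ((z_{α/2} + z_β) / d)².
z_{α/2} + z_β = 2.576 + 1.645 = 4.221.
n = (4.221 / 0.87)² = 4.852² = 23.54.
Round up.

n = 24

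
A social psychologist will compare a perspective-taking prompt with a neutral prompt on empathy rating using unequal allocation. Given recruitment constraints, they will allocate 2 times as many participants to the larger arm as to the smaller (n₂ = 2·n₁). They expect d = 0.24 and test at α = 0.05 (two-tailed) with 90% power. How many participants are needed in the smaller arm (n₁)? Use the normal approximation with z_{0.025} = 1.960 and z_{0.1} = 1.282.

With allocation ratio k = n₂/n₁ = 2, Var(x̄₁−x̄₂) = σ²(1/n₁ + 1/(k·n₁)) = σ²·(k+1)/(k·n₁).
So n₁ = (1 + 1/k)·((z_{α/2} + z_β)/d)² = 1.500 × (3.242/0.24)².
n₁ = 1.500 × 182.48 = 273.7.
Round up: n₁ = 274, giving n₂ = 2 × 274 = 548.

n₁ = 274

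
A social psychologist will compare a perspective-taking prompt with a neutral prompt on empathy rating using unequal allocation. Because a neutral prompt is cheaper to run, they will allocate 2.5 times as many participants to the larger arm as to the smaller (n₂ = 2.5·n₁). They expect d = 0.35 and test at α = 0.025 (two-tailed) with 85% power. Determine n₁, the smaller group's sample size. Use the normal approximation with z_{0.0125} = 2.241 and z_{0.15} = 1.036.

With allocation ratio k = n₂/n₁ = 2.5, Var(x̄₁−x̄₂) = σ²(1/n₁ + 1/(k·n₁)) = σ²·(k+1)/(k·n₁).
So n₁ = (1 + 1/k)·((z_{α/2} + z_β)/d)² = 1.400 × (3.277/0.35)².
n₁ = 1.400 × 87.66 = 122.7.
Round up: n₁ = 123, giving n₂ = ⌈2.5 × 123⌉ = ⌈307.5⌉ = 308.

n₁ = 123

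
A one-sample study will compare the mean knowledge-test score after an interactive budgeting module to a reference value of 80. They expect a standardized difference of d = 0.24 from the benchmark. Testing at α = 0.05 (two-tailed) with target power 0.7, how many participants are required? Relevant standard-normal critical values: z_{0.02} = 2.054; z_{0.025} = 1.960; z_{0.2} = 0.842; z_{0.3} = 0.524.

For a one-sample test: n = ((z_{α/2} + z_β) / d)².
z_{α/2} + z_β = 1.960 + 0.524 = 2.484.
n = (2.484 / 0.24)² = 10.350² = 107.12.
Round up.

n = 108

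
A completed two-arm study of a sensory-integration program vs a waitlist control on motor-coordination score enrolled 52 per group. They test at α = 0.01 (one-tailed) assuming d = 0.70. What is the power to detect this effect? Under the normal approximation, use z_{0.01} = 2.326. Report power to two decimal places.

For two equal groups, power = Φ(d·√(n/2) − z_{α}).
d·√(n/2) = 0.70 × √(52/2) = 0.70 × 5.099 = 3.569.
z_β = 3.569 − 2.326 = 1.243.
Power = Φ(1.243) = 0.893.

power ≈ 0.89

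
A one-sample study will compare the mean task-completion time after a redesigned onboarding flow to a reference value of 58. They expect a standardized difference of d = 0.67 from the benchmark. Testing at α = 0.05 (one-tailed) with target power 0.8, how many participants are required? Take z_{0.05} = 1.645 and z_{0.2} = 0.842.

For a one-sample test: n = ((z_{α} + z_β) / d)².
z_{α} + z_β = 1.645 + 0.842 = 2.487.
n = (2.487 / 0.67)² = 3.712² = 13.78.
Round up.

n = 14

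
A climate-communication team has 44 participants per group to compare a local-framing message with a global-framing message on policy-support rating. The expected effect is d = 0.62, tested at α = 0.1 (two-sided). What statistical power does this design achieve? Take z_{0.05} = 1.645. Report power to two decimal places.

For two equal groups, power = Φ(d·√(n/2) − z_{α/2}).
d·√(n/2) = 0.62 × √(44/2) = 0.62 × 4.690 = 2.908.
z_β = 2.908 − 1.645 = 1.263.
Power = Φ(1.263) = 0.897.

power ≈ 0.90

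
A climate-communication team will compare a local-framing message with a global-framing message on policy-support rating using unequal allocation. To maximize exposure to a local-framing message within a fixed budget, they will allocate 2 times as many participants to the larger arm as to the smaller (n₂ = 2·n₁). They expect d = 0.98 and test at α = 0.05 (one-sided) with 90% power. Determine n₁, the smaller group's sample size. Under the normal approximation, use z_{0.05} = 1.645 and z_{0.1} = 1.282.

With allocation ratio k = n₂/n₁ = 2, Var(x̄₁−x̄₂) = σ²(1/n₁ + 1/(k·n₁)) = σ²·(k+1)/(k·n₁).
So n₁ = (1 + 1/k)·((z_{α} + z_β)/d)² = 1.500 × (2.927/0.98)².
n₁ = 1.500 × 8.92 = 13.4.
Round up: n₁ = 14, giving n₂ = 2 × 14 = 28.

n₁ = 14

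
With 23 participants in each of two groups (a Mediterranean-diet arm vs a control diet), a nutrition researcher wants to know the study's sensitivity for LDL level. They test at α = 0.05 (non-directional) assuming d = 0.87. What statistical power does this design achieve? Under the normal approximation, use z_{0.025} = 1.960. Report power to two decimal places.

power ≈ 0.84

For two equal groups, power = Φ(d·√(n/2) − z_{α/2}).
d·√(n/2) = 0.87 × √(23/2) = 0.87 × 3.391 = 2.950.
z_β = 2.950 − 1.960 = 0.990.
Power = Φ(0.990) = 0.839.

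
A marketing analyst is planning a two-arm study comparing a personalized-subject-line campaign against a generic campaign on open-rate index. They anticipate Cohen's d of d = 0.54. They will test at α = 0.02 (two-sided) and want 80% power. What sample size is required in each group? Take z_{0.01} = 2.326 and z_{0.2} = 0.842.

n = 69 per group

For two independent groups with equal n: n = 2·((z_{α/2} + z_β) / d)².
z_{α/2} + z_β = 2.326 + 0.842 = 3.168.
n = 2 × (3.168 / 0.54)² = 2 × 5.867² = 2 × 34.42 = 68.8.
Round up to the next whole participant.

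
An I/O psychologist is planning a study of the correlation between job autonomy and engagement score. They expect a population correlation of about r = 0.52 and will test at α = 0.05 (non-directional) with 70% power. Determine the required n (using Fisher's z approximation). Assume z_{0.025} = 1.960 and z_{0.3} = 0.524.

Fisher's z: C = ½·ln((1+r)/(1−r)) = ½·ln(3.1667) = 0.5763.
n = ((z_{α/2} + z_β)/C)² + 3.
(1.960 + 0.524) / 0.5763 = 2.484 / 0.5763 = 4.310.
n = 4.310² + 3 = 18.58 + 3 = 21.6.
Round up.

n = 22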